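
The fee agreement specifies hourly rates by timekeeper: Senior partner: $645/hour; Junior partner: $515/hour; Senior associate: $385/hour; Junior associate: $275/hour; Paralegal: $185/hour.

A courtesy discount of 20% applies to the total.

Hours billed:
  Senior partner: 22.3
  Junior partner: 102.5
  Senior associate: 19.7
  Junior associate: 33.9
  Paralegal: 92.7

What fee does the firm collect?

Senior partner: 22.3 × $645 = $14,383.50
Junior partner: 102.5 × $515 = $52,787.50
Senior associate: 19.7 × $385 = $7,584.50
Junior associate: 33.9 × $275 = $9,322.50
Paralegal: 92.7 × $185 = $17,149.50
Subtotal: $101,227.50
Less 20% discount: −$20,245.50
Total: $101,227.50 − $20,245.50 = $80,982.00

$80,982.00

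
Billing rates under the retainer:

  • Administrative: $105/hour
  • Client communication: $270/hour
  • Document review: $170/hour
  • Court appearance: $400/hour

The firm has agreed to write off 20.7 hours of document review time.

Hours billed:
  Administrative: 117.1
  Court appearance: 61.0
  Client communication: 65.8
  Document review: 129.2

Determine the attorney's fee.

$72,906.50

Administrative: 117.1 × $105 = $12,295.50
Client communication: 65.8 × $270 = $17,766.00
Document review: 129.2 × $170 = $21,964.00
Court appearance: 61.0 × $400 = $24,400.00
Subtotal: $76,425.50
Write-off: 20.7 × $170 = $3,519.00
Total: $76,425.50 − $3,519.00 = $72,906.50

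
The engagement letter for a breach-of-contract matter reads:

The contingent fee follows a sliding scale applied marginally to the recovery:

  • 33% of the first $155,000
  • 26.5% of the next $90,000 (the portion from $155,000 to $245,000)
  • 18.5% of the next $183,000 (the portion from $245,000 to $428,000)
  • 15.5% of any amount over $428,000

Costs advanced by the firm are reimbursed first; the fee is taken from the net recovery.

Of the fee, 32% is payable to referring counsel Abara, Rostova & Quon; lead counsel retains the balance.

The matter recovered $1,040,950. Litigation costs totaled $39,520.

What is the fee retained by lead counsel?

$134,460.92

Fee base (net of costs): $1,040,950 − $39,520 = $1,001,430
First $155,000 at 33% = $51,150.00
Next $90,000 at 26.5% = $23,850.00
Next $183,000 at 18.5% = $33,855.00
Remaining $573,430 at 15.5% = $88,881.65
Fee: $51,150.00 + $23,850.00 + $33,855.00 + $88,881.65 = $197,736.65
Referral share: 32% of $197,736.65 = $63,275.73; lead counsel retains $197,736.65 − $63,275.73 = $134,460.92.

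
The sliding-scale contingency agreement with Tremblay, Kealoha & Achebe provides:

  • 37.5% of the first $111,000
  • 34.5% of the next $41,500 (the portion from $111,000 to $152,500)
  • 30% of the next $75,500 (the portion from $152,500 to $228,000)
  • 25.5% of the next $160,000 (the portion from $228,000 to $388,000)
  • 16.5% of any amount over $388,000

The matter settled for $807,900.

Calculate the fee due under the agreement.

$188,676.00

First $111,000 at 37.5% = $41,625.00
Next $41,500 at 34.5% = $14,317.50
Next $75,500 at 30% = $22,650.00
Next $160,000 at 25.5% = $40,800.00
Remaining $419,900 at 16.5% = $69,283.50
Fee: $41,625.00 + $14,317.50 + $22,650.00 + $40,800.00 + $69,283.50 = $188,676.00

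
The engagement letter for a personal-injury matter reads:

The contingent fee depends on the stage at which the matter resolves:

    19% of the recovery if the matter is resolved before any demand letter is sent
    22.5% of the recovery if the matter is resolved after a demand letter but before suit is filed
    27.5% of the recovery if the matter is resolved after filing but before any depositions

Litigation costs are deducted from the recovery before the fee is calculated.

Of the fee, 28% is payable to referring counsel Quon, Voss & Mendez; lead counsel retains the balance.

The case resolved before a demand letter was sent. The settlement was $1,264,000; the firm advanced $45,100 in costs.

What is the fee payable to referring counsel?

$64,845.48

Fee base (net of costs): $1,264,000 − $45,100 = $1,218,900
The matter resolved before a demand letter was sent, so the 19% rate applies.
$1,218,900 × 19% = $231,591.00
Referral share: 28% of $231,591.00 = $64,845.48; lead counsel retains $231,591.00 − $64,845.48 = $166,745.52.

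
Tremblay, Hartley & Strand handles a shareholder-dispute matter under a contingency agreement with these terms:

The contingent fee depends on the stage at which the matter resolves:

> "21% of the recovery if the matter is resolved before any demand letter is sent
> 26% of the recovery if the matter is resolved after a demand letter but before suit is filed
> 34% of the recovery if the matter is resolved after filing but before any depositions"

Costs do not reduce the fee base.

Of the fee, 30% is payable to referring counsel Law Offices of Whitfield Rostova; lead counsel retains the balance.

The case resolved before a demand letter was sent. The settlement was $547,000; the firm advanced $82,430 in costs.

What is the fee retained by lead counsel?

Fee base is the gross recovery, $547,000; costs are reimbursed separately.
The matter resolved before a demand letter was sent, so the 21% rate applies.
$547,000 × 21% = $114,870.00
Referral share: 30% of $114,870.00 = $34,461.00; lead counsel retains $114,870.00 − $34,461.00 = $80,409.00.

$80,409.00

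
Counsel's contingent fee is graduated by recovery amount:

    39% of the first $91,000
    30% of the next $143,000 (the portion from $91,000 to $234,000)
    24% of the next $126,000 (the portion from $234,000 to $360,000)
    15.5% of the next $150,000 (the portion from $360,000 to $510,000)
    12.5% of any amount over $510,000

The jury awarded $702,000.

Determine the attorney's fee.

First $91,000 at 39% = $35,490.00
Next $143,000 at 30% = $42,900.00
Next $126,000 at 24% = $30,240.00
Next $150,000 at 15.5% = $23,250.00
Remaining $192,000 at 12.5% = $24,000.00
Fee: $35,490.00 + $42,900.00 + $30,240.00 + $23,250.00 + $24,000.00 = $155,880.00

$155,880.00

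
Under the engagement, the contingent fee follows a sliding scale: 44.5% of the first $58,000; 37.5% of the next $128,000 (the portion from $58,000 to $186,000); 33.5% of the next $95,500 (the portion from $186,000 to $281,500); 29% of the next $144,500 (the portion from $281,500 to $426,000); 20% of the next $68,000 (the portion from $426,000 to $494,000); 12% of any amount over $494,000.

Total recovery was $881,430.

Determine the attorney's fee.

$207,799.10

First $58,000 at 44.5% = $25,810.00
Next $128,000 at 37.5% = $48,000.00
Next $95,500 at 33.5% = $31,992.50
Next $144,500 at 29% = $41,905.00
Next $68,000 at 20% = $13,600.00
Remaining $387,430 at 12% = $46,491.60
Fee: $25,810.00 + $48,000.00 + $31,992.50 + $41,905.00 + $13,600.00 + $46,491.60 = $207,799.10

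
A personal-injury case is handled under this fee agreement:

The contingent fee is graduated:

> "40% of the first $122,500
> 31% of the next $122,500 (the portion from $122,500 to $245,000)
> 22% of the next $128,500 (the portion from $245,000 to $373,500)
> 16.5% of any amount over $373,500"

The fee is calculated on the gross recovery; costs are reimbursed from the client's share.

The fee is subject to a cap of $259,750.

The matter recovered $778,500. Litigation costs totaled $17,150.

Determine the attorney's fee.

$182,070.00

Fee base is the gross recovery, $778,500; costs are reimbursed separately.
First $122,500 at 40% = $49,000.00
Next $122,500 at 31% = $37,975.00
Next $128,500 at 22% = $28,270.00
Remaining $405,000 at 16.5% = $66,825.00
Fee: $49,000.00 + $37,975.00 + $28,270.00 + $66,825.00 = $182,070.00
$182,070.00 is under the $259,750 cap.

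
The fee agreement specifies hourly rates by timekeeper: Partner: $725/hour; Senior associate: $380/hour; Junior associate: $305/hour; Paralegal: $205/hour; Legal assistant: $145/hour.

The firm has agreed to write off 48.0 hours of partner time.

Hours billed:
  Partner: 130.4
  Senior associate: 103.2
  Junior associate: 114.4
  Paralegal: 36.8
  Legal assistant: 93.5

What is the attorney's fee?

$154,949.50

Partner: 130.4 × $725 = $94,540.00
Senior associate: 103.2 × $380 = $39,216.00
Junior associate: 114.4 × $305 = $34,892.00
Paralegal: 36.8 × $205 = $7,544.00
Legal assistant: 93.5 × $145 = $13,557.50
Subtotal: $189,749.50
Write-off: 48.0 × $725 = $34,800.00
Total: $189,749.50 − $34,800.00 = $154,949.50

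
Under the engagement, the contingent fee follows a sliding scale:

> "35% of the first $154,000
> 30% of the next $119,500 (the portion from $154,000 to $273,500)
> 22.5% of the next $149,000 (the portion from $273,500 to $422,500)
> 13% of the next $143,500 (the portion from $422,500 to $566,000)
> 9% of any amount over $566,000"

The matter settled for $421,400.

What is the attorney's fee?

First $154,000 at 35% = $53,900.00
Next $119,500 at 30% = $35,850.00
Remaining $147,900 at 22.5% = $33,277.50
Fee: $53,900.00 + $35,850.00 + $33,277.50 = $123,027.50

$123,027.50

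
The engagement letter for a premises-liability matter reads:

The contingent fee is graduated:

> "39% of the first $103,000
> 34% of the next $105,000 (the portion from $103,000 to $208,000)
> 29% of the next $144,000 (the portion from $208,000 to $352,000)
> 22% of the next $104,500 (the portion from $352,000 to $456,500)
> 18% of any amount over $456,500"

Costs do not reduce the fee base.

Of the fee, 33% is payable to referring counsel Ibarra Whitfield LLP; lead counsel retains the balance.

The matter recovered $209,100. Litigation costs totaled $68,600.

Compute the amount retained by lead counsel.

Fee base is the gross recovery, $209,100; costs are reimbursed separately.
First $103,000 at 39% = $40,170.00
Next $105,000 at 34% = $35,700.00
Remaining $1,100 at 29% = $319.00
Fee: $40,170.00 + $35,700.00 + $319.00 = $76,189.00
Referral share: 33% of $76,189.00 = $25,142.37; lead counsel retains $76,189.00 − $25,142.37 = $51,046.63.

$51,046.63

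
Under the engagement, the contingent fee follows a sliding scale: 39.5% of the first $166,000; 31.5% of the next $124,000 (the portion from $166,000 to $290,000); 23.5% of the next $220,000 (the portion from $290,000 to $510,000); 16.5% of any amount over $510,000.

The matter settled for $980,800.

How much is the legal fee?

First $166,000 at 39.5% = $65,570.00
Next $124,000 at 31.5% = $39,060.00
Next $220,000 at 23.5% = $51,700.00
Remaining $470,800 at 16.5% = $77,682.00
Fee: $65,570.00 + $39,060.00 + $51,700.00 + $77,682.00 = $234,012.00

$234,012.00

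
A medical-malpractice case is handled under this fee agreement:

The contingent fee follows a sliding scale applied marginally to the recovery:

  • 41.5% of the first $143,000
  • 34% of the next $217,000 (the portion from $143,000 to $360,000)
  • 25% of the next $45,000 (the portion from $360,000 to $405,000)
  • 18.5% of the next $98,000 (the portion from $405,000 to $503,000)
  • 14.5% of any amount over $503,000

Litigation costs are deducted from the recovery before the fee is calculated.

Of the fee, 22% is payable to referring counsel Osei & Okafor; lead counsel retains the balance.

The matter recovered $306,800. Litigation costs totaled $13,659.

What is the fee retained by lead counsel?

Fee base (net of costs): $306,800 − $13,659 = $293,141
First $143,000 at 41.5% = $59,345.00
Remaining $150,141 at 34% = $51,047.94
Fee: $59,345.00 + $51,047.94 = $110,392.94
Referral share: 22% of $110,392.94 = $24,286.45; lead counsel retains $110,392.94 − $24,286.45 = $86,106.49.

$86,106.49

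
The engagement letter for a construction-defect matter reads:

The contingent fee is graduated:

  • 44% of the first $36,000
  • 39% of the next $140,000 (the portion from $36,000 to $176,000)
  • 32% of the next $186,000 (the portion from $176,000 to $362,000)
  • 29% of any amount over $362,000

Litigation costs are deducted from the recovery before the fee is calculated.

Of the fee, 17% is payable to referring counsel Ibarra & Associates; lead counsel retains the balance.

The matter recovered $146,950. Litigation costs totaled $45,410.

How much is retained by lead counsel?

Fee base (net of costs): $146,950 − $45,410 = $101,540
First $36,000 at 44% = $15,840.00
Remaining $65,540 at 39% = $25,560.60
Fee: $15,840.00 + $25,560.60 = $41,400.60
Referral share: 17% of $41,400.60 = $7,038.10; lead counsel retains $41,400.60 − $7,038.10 = $34,362.50.

$34,362.50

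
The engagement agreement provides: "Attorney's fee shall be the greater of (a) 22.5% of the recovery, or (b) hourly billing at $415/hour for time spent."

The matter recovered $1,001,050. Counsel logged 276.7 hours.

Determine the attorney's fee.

$225,236.25

(a) 22.5% of $1,001,050 = $225,236.25
(b) 276.7 × $415 = $114,830.50
The greater is (a): $225,236.25.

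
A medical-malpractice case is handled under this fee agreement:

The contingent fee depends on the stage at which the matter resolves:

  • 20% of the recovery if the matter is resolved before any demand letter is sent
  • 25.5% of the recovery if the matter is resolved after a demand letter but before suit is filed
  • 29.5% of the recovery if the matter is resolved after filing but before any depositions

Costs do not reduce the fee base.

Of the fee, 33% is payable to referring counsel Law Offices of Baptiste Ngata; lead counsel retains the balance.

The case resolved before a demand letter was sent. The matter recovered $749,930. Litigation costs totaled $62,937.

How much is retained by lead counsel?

Fee base is the gross recovery, $749,930; costs are reimbursed separately.
The matter resolved before a demand letter was sent, so the 20% rate applies.
$749,930 × 20% = $149,986.00
Referral share: 33% of $149,986.00 = $49,495.38; lead counsel retains $149,986.00 − $49,495.38 = $100,490.62.

$100,490.62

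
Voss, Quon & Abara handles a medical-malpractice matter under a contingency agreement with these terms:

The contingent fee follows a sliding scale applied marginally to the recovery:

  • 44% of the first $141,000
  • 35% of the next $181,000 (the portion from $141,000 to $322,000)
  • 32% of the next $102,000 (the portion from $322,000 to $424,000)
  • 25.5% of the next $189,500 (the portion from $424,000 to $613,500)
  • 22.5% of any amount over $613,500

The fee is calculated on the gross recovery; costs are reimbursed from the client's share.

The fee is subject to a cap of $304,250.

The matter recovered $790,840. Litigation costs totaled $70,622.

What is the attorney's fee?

$246,254.00

Fee base is the gross recovery, $790,840; costs are reimbursed separately.
First $141,000 at 44% = $62,040.00
Next $181,000 at 35% = $63,350.00
Next $102,000 at 32% = $32,640.00
Next $189,500 at 25.5% = $48,322.50
Remaining $177,340 at 22.5% = $39,901.50
Fee: $62,040.00 + $63,350.00 + $32,640.00 + $48,322.50 + $39,901.50 = $246,254.00
$246,254.00 is under the $304,250 cap.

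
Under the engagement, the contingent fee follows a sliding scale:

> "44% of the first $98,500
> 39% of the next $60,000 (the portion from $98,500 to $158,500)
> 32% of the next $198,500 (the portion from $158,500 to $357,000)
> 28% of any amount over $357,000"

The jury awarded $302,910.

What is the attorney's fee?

First $98,500 at 44% = $43,340.00
Next $60,000 at 39% = $23,400.00
Remaining $144,410 at 32% = $46,211.20
Fee: $43,340.00 + $23,400.00 + $46,211.20 = $112,951.20

$112,951.20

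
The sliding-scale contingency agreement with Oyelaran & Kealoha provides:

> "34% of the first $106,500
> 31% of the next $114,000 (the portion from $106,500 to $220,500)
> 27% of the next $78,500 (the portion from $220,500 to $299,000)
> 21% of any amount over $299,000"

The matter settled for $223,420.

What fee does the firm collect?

$72,338.40

First $106,500 at 34% = $36,210.00
Next $114,000 at 31% = $35,340.00
Remaining $2,920 at 27% = $788.40
Fee: $36,210.00 + $35,340.00 + $788.40 = $72,338.40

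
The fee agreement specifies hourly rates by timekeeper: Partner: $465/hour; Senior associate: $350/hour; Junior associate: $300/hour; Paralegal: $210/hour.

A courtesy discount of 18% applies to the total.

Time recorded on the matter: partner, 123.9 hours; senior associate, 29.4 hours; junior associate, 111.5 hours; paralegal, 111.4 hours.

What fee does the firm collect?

$102,292.95

Partner: 123.9 × $465 = $57,613.50
Senior associate: 29.4 × $350 = $10,290.00
Junior associate: 111.5 × $300 = $33,450.00
Paralegal: 111.4 × $210 = $23,394.00
Subtotal: $124,747.50
Less 18% discount: −$22,454.55
Total: $124,747.50 − $22,454.55 = $102,292.95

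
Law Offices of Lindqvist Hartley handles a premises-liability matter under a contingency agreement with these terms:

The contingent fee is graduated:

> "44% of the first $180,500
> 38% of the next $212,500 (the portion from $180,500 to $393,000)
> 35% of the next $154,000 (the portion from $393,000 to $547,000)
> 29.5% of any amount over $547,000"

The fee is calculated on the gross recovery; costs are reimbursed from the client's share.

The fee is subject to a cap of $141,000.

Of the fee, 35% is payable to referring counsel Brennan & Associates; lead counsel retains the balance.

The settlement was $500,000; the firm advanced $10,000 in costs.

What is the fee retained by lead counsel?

Fee base is the gross recovery, $500,000; costs are reimbursed separately.
First $180,500 at 44% = $79,420.00
Next $212,500 at 38% = $80,750.00
Remaining $107,000 at 35% = $37,450.00
Fee: $79,420.00 + $80,750.00 + $37,450.00 = $197,620.00
$197,620.00 exceeds the $141,000 cap, so the fee is capped at $141,000.00.
Referral share: 35% of $141,000.00 = $49,350.00; lead counsel retains $141,000.00 − $49,350.00 = $91,650.00.

$91,650.00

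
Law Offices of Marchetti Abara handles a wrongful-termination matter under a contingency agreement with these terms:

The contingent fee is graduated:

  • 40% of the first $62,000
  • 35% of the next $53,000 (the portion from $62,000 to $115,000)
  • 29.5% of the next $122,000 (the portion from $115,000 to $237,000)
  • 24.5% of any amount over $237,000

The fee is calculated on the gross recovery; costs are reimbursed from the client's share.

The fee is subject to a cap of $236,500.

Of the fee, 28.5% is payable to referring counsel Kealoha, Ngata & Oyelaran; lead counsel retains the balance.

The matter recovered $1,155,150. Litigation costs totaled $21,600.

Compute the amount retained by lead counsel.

Fee base is the gross recovery, $1,155,150; costs are reimbursed separately.
First $62,000 at 40% = $24,800.00
Next $53,000 at 35% = $18,550.00
Next $122,000 at 29.5% = $35,990.00
Remaining $918,150 at 24.5% = $224,946.75
Fee: $24,800.00 + $18,550.00 + $35,990.00 + $224,946.75 = $304,286.75
$304,286.75 exceeds the $236,500 cap, so the fee is capped at $236,500.00.
Referral share: 28.5% of $236,500.00 = $67,402.50; lead counsel retains $236,500.00 − $67,402.50 = $169,097.50.

$169,097.50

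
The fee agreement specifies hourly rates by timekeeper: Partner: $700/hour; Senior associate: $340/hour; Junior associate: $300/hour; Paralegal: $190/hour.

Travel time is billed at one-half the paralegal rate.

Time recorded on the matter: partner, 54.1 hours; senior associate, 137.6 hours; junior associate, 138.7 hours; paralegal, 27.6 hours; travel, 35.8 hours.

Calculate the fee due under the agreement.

$134,909.00

Partner: 54.1 × $700 = $37,870.00
Senior associate: 137.6 × $340 = $46,784.00
Junior associate: 138.7 × $300 = $41,610.00
Paralegal: 27.6 × $190 = $5,244.00
Subtotal: $37,870.00 + $46,784.00 + $41,610.00 + $5,244.00 = $131,508.00
Travel: 35.8 × ($190 ÷ 2) = 35.8 × $95.00 = $3,401.00
Total: $131,508.00 + $3,401.00 = $134,909.00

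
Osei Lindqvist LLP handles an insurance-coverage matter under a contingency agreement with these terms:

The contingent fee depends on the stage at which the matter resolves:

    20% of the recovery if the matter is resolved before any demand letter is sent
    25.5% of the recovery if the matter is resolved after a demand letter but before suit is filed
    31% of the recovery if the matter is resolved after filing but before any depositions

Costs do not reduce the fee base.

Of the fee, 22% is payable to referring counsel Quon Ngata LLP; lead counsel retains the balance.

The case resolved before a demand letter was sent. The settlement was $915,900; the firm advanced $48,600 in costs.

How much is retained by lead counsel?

Fee base is the gross recovery, $915,900; costs are reimbursed separately.
The matter resolved before a demand letter was sent, so the 20% rate applies.
$915,900 × 20% = $183,180.00
Referral share: 22% of $183,180.00 = $40,299.60; lead counsel retains $183,180.00 − $40,299.60 = $142,880.40.

$142,880.40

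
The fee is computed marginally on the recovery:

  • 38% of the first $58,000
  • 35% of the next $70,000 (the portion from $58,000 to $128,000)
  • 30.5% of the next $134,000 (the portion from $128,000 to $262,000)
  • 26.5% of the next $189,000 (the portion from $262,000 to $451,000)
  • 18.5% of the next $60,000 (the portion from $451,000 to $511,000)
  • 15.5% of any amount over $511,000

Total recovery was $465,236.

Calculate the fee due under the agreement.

$140,128.66

First $58,000 at 38% = $22,040.00
Next $70,000 at 35% = $24,500.00
Next $134,000 at 30.5% = $40,870.00
Next $189,000 at 26.5% = $50,085.00
Remaining $14,236 at 18.5% = $2,633.66
Fee: $22,040.00 + $24,500.00 + $40,870.00 + $50,085.00 + $2,633.66 = $140,128.66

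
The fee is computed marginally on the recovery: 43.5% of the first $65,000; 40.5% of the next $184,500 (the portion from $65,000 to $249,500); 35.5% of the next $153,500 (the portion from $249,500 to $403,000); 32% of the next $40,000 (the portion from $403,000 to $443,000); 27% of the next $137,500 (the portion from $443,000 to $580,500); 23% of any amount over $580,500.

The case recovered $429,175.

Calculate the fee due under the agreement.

$165,866.00

First $65,000 at 43.5% = $28,275.00
Next $184,500 at 40.5% = $74,722.50
Next $153,500 at 35.5% = $54,492.50
Remaining $26,175 at 32% = $8,376.00
Fee: $28,275.00 + $74,722.50 + $54,492.50 + $8,376.00 = $165,866.00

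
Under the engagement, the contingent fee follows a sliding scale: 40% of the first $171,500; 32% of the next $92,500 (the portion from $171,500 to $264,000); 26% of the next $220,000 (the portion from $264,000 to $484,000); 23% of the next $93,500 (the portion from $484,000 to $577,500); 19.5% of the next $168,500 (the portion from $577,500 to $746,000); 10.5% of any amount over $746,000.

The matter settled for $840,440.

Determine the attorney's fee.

First $171,500 at 40% = $68,600.00
Next $92,500 at 32% = $29,600.00
Next $220,000 at 26% = $57,200.00
Next $93,500 at 23% = $21,505.00
Next $168,500 at 19.5% = $32,857.50
Remaining $94,440 at 10.5% = $9,916.20
Fee: $68,600.00 + $29,600.00 + $57,200.00 + $21,505.00 + $32,857.50 + $9,916.20 = $219,678.70

$219,678.70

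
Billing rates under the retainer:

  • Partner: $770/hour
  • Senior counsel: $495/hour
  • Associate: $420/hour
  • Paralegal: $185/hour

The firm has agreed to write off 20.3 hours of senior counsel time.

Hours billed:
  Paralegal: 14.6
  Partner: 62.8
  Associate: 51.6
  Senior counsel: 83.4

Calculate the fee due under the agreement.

Partner: 62.8 × $770 = $48,356.00
Senior counsel: 83.4 × $495 = $41,283.00
Associate: 51.6 × $420 = $21,672.00
Paralegal: 14.6 × $185 = $2,701.00
Subtotal: $114,012.00
Write-off: 20.3 × $495 = $10,048.50
Total: $114,012.00 − $10,048.50 = $103,963.50

$103,963.50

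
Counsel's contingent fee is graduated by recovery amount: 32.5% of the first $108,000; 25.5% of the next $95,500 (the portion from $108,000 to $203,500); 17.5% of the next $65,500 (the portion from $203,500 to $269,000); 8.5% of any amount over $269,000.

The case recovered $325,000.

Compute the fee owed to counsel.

$75,675.00

First $108,000 at 32.5% = $35,100.00
Next $95,500 at 25.5% = $24,352.50
Next $65,500 at 17.5% = $11,462.50
Remaining $56,000 at 8.5% = $4,760.00
Fee: $35,100.00 + $24,352.50 + $11,462.50 + $4,760.00 = $75,675.00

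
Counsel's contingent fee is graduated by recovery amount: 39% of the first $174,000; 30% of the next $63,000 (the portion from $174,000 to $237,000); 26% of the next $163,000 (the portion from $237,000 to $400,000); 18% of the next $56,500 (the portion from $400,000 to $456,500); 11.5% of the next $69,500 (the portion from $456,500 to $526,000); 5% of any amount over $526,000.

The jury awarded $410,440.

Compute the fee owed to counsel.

First $174,000 at 39% = $67,860.00
Next $63,000 at 30% = $18,900.00
Next $163,000 at 26% = $42,380.00
Remaining $10,440 at 18% = $1,879.20
Fee: $67,860.00 + $18,900.00 + $42,380.00 + $1,879.20 = $131,019.20

$131,019.20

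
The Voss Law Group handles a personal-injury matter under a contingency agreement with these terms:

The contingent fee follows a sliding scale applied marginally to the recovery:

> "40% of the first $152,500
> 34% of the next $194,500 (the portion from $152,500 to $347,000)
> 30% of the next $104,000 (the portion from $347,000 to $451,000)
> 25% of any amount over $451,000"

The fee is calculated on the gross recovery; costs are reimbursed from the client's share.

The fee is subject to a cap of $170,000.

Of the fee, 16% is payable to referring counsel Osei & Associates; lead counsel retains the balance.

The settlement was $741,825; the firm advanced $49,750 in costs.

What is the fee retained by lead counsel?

$142,800.00

Fee base is the gross recovery, $741,825; costs are reimbursed separately.
First $152,500 at 40% = $61,000.00
Next $194,500 at 34% = $66,130.00
Next $104,000 at 30% = $31,200.00
Remaining $290,825 at 25% = $72,706.25
Fee: $61,000.00 + $66,130.00 + $31,200.00 + $72,706.25 = $231,036.25
$231,036.25 exceeds the $170,000 cap, so the fee is capped at $170,000.00.
Referral share: 16% of $170,000.00 = $27,200.00; lead counsel retains $170,000.00 − $27,200.00 = $142,800.00.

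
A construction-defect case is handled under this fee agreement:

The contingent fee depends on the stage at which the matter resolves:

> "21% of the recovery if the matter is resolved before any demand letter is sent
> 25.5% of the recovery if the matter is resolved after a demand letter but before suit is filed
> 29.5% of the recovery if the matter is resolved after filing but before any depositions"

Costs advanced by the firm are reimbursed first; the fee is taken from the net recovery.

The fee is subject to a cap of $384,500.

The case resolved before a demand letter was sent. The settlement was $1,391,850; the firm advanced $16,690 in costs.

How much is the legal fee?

Fee base (net of costs): $1,391,850 − $16,690 = $1,375,160
The matter resolved before a demand letter was sent, so the 21% rate applies.
$1,375,160 × 21% = $288,783.60
$288,783.60 is under the $384,500 cap.

$288,783.60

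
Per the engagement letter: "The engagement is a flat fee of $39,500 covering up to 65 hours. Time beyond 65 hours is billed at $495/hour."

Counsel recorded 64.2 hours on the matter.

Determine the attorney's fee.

64.2 hours is within the 65-hour scope; only the flat fee applies.

$39,500.00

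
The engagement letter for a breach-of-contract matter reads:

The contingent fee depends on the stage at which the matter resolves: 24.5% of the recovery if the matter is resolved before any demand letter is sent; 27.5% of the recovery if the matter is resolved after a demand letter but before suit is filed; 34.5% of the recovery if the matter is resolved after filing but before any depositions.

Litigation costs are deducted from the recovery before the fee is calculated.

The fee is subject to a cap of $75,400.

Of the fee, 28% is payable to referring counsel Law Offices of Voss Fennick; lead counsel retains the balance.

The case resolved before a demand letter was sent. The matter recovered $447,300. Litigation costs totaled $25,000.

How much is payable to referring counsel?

$21,112.00

Fee base (net of costs): $447,300 − $25,000 = $422,300
The matter resolved before a demand letter was sent, so the 24.5% rate applies.
$422,300 × 24.5% = $103,463.50
$103,463.50 exceeds the $75,400 cap, so the fee is capped at $75,400.00.
Referral share: 28% of $75,400.00 = $21,112.00; lead counsel retains $75,400.00 − $21,112.00 = $54,288.00.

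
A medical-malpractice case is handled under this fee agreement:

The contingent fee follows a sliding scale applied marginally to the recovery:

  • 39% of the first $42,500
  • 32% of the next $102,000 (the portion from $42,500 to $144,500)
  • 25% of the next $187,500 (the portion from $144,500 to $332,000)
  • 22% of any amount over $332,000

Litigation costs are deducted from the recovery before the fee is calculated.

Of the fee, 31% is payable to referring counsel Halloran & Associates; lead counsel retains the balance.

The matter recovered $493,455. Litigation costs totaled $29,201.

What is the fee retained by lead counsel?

Fee base (net of costs): $493,455 − $29,201 = $464,254
First $42,500 at 39% = $16,575.00
Next $102,000 at 32% = $32,640.00
Next $187,500 at 25% = $46,875.00
Remaining $132,254 at 22% = $29,095.88
Fee: $16,575.00 + $32,640.00 + $46,875.00 + $29,095.88 = $125,185.88
Referral share: 31% of $125,185.88 = $38,807.62; lead counsel retains $125,185.88 − $38,807.62 = $86,378.26.

$86,378.26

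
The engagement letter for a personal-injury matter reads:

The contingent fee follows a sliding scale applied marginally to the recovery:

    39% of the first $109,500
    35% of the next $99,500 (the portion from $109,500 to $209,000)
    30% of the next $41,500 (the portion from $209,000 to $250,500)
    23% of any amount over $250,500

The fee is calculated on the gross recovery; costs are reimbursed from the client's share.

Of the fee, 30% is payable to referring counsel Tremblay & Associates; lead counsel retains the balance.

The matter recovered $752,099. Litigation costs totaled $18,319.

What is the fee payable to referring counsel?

Fee base is the gross recovery, $752,099; costs are reimbursed separately.
First $109,500 at 39% = $42,705.00
Next $99,500 at 35% = $34,825.00
Next $41,500 at 30% = $12,450.00
Remaining $501,599 at 23% = $115,367.77
Fee: $42,705.00 + $34,825.00 + $12,450.00 + $115,367.77 = $205,347.77
Referral share: 30% of $205,347.77 = $61,604.33; lead counsel retains $205,347.77 − $61,604.33 = $143,743.44.

$61,604.33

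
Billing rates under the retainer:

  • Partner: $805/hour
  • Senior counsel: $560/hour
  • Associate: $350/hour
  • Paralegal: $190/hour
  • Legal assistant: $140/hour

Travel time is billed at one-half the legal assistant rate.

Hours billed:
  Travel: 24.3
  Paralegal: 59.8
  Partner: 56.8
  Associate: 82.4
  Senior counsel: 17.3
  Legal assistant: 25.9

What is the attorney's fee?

$100,941.00

Partner: 56.8 × $805 = $45,724.00
Senior counsel: 17.3 × $560 = $9,688.00
Associate: 82.4 × $350 = $28,840.00
Paralegal: 59.8 × $190 = $11,362.00
Legal assistant: 25.9 × $140 = $3,626.00
Subtotal: $45,724.00 + $9,688.00 + $28,840.00 + $11,362.00 + $3,626.00 = $99,240.00
Travel: 24.3 × ($140 ÷ 2) = 24.3 × $70.00 = $1,701.00
Total: $99,240.00 + $1,701.00 = $100,941.00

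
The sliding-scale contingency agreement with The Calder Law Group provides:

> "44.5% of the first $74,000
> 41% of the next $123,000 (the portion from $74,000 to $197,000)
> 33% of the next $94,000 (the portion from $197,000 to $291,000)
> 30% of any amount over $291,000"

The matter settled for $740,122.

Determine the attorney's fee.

$249,116.60

First $74,000 at 44.5% = $32,930.00
Next $123,000 at 41% = $50,430.00
Next $94,000 at 33% = $31,020.00
Remaining $449,122 at 30% = $134,736.60
Fee: $32,930.00 + $50,430.00 + $31,020.00 + $134,736.60 = $249,116.60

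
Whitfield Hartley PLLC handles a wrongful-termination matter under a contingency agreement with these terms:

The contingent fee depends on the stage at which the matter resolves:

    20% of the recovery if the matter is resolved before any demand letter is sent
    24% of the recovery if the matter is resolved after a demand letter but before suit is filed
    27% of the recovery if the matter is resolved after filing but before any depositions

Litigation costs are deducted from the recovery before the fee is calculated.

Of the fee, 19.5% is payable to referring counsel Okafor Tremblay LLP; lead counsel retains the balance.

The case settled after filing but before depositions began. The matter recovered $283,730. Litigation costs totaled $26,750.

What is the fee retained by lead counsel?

Fee base (net of costs): $283,730 − $26,750 = $256,980
The matter settled after filing but before depositions began, so the 27% rate applies.
$256,980 × 27% = $69,384.60
Referral share: 19.5% of $69,384.60 = $13,530.00; lead counsel retains $69,384.60 − $13,530.00 = $55,854.60.

$55,854.60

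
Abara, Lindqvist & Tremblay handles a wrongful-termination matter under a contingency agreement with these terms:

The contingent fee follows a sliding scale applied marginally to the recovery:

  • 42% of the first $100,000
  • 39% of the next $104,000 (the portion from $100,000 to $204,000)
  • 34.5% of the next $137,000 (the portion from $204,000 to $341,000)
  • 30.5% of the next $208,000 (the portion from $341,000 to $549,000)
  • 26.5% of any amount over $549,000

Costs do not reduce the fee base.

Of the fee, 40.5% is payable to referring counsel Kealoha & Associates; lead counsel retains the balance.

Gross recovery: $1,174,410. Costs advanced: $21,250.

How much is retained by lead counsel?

Fee base is the gross recovery, $1,174,410; costs are reimbursed separately.
First $100,000 at 42% = $42,000.00
Next $104,000 at 39% = $40,560.00
Next $137,000 at 34.5% = $47,265.00
Next $208,000 at 30.5% = $63,440.00
Remaining $625,410 at 26.5% = $165,733.65
Fee: $42,000.00 + $40,560.00 + $47,265.00 + $63,440.00 + $165,733.65 = $358,998.65
Referral share: 40.5% of $358,998.65 = $145,394.45; lead counsel retains $358,998.65 − $145,394.45 = $213,604.20.

$213,604.20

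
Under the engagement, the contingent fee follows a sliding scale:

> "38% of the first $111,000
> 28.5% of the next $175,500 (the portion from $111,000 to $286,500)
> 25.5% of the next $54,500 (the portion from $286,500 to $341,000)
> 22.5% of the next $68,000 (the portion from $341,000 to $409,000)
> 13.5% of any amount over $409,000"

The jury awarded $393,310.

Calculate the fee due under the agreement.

First $111,000 at 38% = $42,180.00
Next $175,500 at 28.5% = $50,017.50
Next $54,500 at 25.5% = $13,897.50
Remaining $52,310 at 22.5% = $11,769.75
Fee: $42,180.00 + $50,017.50 + $13,897.50 + $11,769.75 = $117,864.75

$117,864.75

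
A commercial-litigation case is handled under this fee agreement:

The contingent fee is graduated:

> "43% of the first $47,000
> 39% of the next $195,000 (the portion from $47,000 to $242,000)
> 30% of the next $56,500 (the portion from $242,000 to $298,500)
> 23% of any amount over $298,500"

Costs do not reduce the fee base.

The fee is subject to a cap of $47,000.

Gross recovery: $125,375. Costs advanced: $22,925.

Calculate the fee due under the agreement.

Fee base is the gross recovery, $125,375; costs are reimbursed separately.
First $47,000 at 43% = $20,210.00
Remaining $78,375 at 39% = $30,566.25
Fee: $20,210.00 + $30,566.25 = $50,776.25
$50,776.25 exceeds the $47,000 cap, so the fee is capped at $47,000.00.

$47,000.00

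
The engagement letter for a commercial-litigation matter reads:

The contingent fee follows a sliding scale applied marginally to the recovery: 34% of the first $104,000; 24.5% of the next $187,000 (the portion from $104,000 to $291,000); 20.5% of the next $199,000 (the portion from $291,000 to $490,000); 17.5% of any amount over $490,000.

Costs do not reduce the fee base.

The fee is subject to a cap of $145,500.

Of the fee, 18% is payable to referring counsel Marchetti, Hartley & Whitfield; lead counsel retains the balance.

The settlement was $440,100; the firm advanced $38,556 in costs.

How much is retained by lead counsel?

Fee base is the gross recovery, $440,100; costs are reimbursed separately.
First $104,000 at 34% = $35,360.00
Next $187,000 at 24.5% = $45,815.00
Remaining $149,100 at 20.5% = $30,565.50
Fee: $35,360.00 + $45,815.00 + $30,565.50 = $111,740.50
$111,740.50 is under the $145,500 cap.
Referral share: 18% of $111,740.50 = $20,113.29; lead counsel retains $111,740.50 − $20,113.29 = $91,627.21.

$91,627.21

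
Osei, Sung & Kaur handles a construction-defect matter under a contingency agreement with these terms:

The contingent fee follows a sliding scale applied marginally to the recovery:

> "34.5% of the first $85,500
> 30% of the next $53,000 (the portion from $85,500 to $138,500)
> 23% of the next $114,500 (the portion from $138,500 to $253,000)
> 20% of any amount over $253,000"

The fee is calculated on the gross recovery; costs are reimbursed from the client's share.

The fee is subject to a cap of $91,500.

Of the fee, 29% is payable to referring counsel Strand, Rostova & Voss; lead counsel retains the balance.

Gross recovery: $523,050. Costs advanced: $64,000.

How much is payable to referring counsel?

$26,535.00

Fee base is the gross recovery, $523,050; costs are reimbursed separately.
First $85,500 at 34.5% = $29,497.50
Next $53,000 at 30% = $15,900.00
Next $114,500 at 23% = $26,335.00
Remaining $270,050 at 20% = $54,010.00
Fee: $29,497.50 + $15,900.00 + $26,335.00 + $54,010.00 = $125,742.50
$125,742.50 exceeds the $91,500 cap, so the fee is capped at $91,500.00.
Referral share: 29% of $91,500.00 = $26,535.00; lead counsel retains $91,500.00 − $26,535.00 = $64,965.00.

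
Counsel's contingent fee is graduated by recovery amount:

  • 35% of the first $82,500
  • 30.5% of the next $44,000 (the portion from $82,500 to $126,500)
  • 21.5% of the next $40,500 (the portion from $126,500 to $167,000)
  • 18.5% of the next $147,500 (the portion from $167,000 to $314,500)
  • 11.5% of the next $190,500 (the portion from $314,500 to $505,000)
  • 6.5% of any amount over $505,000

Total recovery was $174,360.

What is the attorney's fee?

$52,364.10

First $82,500 at 35% = $28,875.00
Next $44,000 at 30.5% = $13,420.00
Next $40,500 at 21.5% = $8,707.50
Remaining $7,360 at 18.5% = $1,361.60
Fee: $28,875.00 + $13,420.00 + $8,707.50 + $1,361.60 = $52,364.10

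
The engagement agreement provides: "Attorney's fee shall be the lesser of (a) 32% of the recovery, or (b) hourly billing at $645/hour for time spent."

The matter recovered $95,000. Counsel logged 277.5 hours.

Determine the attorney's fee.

$30,400.00

(a) 32% of $95,000 = $30,400.00
(b) 277.5 × $645 = $178,987.50
The lesser is (a): $30,400.00.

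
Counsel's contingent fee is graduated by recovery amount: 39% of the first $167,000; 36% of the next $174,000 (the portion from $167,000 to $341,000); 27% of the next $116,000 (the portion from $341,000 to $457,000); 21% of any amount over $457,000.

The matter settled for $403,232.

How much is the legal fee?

First $167,000 at 39% = $65,130.00
Next $174,000 at 36% = $62,640.00
Remaining $62,232 at 27% = $16,802.64
Fee: $65,130.00 + $62,640.00 + $16,802.64 = $144,572.64

$144,572.64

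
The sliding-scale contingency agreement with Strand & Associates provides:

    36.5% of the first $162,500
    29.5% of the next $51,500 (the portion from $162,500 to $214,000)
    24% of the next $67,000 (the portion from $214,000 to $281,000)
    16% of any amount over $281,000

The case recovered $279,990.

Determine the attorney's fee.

$90,342.60

First $162,500 at 36.5% = $59,312.50
Next $51,500 at 29.5% = $15,192.50
Remaining $65,990 at 24% = $15,837.60
Fee: $59,312.50 + $15,192.50 + $15,837.60 = $90,342.60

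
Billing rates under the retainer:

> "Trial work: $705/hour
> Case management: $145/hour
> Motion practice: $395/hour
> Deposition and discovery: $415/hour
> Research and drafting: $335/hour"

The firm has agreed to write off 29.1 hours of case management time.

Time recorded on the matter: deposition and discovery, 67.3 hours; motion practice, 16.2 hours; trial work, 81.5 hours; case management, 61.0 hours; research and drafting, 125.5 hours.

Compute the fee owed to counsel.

Trial work: 81.5 × $705 = $57,457.50
Case management: 61.0 × $145 = $8,845.00
Motion practice: 16.2 × $395 = $6,399.00
Deposition and discovery: 67.3 × $415 = $27,929.50
Research and drafting: 125.5 × $335 = $42,042.50
Subtotal: $142,673.50
Write-off: 29.1 × $145 = $4,219.50
Total: $142,673.50 − $4,219.50 = $138,454.00

$138,454.00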